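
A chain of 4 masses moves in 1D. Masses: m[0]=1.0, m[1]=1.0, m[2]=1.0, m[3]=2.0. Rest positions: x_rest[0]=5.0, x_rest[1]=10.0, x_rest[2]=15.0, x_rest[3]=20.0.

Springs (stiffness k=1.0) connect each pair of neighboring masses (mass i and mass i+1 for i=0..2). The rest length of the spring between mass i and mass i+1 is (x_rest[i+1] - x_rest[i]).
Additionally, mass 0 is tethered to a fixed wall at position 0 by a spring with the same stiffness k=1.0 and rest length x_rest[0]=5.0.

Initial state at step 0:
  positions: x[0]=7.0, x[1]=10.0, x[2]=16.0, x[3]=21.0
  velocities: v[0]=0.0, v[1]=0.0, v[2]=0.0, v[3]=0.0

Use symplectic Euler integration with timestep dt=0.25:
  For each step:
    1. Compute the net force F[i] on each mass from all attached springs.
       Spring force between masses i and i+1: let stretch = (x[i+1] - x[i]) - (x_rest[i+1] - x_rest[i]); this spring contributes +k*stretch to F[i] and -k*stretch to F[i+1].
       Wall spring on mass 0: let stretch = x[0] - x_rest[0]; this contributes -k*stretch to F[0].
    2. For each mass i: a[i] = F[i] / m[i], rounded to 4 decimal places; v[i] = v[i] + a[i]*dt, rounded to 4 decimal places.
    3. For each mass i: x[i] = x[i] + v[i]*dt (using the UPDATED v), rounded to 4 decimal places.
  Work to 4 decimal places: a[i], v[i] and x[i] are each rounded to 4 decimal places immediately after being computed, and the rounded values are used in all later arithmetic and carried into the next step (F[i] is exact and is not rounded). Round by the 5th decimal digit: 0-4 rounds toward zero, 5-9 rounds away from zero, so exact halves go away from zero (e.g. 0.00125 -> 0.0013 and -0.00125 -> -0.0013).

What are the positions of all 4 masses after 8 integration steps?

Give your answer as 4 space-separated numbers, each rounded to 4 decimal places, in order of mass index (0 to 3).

Step 0: x=[7.0000 10.0000 16.0000 21.0000] v=[0.0000 0.0000 0.0000 0.0000]
Step 1: x=[6.7500 10.1875 15.9375 21.0000] v=[-1.0000 0.7500 -0.2500 0.0000]
Step 2: x=[6.2930 10.5195 15.8320 20.9981] v=[-1.8281 1.3281 -0.4219 -0.0078]
Step 3: x=[5.7068 10.9194 15.7174 20.9910] v=[-2.3447 1.5996 -0.4585 -0.0286]
Step 4: x=[5.0897 11.2934 15.6325 20.9753] v=[-2.4683 1.4960 -0.3396 -0.0628]
Step 5: x=[4.5423 11.5509 15.6103 20.9489] v=[-2.1898 1.0299 -0.0887 -0.1057]
Step 6: x=[4.1490 11.6241 15.6681 20.9119] v=[-1.5732 0.2926 0.2311 -0.1480]
Step 7: x=[3.9636 11.4828 15.8009 20.8673] v=[-0.7417 -0.5652 0.5311 -0.1785]
Step 8: x=[4.0004 11.1414 15.9805 20.8206] v=[0.1472 -1.3655 0.7182 -0.1868]

Answer: 4.0004 11.1414 15.9805 20.8206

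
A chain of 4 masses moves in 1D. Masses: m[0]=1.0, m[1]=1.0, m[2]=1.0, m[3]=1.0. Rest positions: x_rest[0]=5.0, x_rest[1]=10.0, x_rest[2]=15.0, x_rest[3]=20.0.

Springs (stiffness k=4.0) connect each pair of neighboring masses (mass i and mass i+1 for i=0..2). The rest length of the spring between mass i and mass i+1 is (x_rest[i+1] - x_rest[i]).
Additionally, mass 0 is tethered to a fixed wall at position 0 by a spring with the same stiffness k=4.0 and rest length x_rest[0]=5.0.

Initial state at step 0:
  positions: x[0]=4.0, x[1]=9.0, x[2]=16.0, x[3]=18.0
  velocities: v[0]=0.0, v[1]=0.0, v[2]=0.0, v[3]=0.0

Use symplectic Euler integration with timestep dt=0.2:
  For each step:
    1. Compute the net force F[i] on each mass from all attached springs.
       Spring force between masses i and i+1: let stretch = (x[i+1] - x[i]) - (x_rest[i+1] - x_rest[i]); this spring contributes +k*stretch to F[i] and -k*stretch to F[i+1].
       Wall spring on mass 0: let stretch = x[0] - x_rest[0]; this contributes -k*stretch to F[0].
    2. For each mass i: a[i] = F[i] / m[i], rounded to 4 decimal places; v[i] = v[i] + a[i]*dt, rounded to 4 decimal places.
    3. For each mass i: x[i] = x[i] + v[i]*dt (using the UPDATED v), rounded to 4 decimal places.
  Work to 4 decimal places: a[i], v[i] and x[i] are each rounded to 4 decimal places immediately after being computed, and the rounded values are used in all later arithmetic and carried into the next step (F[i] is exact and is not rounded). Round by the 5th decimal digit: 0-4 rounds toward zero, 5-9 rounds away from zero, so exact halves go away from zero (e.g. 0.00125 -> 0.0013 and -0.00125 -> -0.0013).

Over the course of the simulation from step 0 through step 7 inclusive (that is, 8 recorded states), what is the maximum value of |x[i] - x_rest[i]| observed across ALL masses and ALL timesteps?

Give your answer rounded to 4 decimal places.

Answer: 2.4632

Derivation:
Step 0: x=[4.0000 9.0000 16.0000 18.0000] v=[0.0000 0.0000 0.0000 0.0000]
Step 1: x=[4.1600 9.3200 15.2000 18.4800] v=[0.8000 1.6000 -4.0000 2.4000]
Step 2: x=[4.4800 9.7552 13.9840 19.2352] v=[1.6000 2.1760 -6.0800 3.7760]
Step 3: x=[4.9272 10.0230 12.9316 19.9502] v=[2.2362 1.3389 -5.2621 3.5750]
Step 4: x=[5.4014 9.9408 12.5368 20.3422] v=[2.3711 -0.4109 -1.9741 1.9601]
Step 5: x=[5.7377 9.5477 12.9755 20.2854] v=[1.6815 -1.9656 2.1934 -0.2842]
Step 6: x=[5.7656 9.0934 14.0353 19.8590] v=[0.1393 -2.2714 5.2991 -2.1321]
Step 7: x=[5.4034 8.8974 15.2362 19.3008] v=[-1.8109 -0.9801 6.0045 -2.7911]
Max displacement = 2.4632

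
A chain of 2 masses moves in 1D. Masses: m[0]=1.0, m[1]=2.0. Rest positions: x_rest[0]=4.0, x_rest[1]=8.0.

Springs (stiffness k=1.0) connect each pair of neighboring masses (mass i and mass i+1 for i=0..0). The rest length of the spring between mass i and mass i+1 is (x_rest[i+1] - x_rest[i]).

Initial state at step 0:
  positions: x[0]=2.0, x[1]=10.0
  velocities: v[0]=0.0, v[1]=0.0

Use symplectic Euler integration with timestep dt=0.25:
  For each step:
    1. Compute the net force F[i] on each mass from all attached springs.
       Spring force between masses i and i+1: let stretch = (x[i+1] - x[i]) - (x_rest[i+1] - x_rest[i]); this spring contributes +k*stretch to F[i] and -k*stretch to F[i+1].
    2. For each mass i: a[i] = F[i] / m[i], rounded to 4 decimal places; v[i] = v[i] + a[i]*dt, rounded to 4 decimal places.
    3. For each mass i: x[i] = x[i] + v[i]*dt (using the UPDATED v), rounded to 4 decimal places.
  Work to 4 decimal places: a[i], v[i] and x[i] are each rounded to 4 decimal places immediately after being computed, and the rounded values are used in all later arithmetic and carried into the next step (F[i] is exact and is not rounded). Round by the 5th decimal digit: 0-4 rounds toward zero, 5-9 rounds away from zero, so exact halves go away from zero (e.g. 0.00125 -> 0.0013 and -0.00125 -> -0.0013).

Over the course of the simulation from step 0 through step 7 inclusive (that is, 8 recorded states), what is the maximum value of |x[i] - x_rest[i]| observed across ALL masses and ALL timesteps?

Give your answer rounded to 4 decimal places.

Step 0: x=[2.0000 10.0000] v=[0.0000 0.0000]
Step 1: x=[2.2500 9.8750] v=[1.0000 -0.5000]
Step 2: x=[2.7266 9.6367] v=[1.9063 -0.9531]
Step 3: x=[3.3851 9.3075] v=[2.6338 -1.3169]
Step 4: x=[4.1637 8.9182] v=[3.1144 -1.5572]
Step 5: x=[4.9895 8.5053] v=[3.3030 -1.6515]
Step 6: x=[5.7850 8.1076] v=[3.1820 -1.5910]
Step 7: x=[6.4757 7.7623] v=[2.7627 -1.3813]
Max displacement = 2.4757

Answer: 2.4757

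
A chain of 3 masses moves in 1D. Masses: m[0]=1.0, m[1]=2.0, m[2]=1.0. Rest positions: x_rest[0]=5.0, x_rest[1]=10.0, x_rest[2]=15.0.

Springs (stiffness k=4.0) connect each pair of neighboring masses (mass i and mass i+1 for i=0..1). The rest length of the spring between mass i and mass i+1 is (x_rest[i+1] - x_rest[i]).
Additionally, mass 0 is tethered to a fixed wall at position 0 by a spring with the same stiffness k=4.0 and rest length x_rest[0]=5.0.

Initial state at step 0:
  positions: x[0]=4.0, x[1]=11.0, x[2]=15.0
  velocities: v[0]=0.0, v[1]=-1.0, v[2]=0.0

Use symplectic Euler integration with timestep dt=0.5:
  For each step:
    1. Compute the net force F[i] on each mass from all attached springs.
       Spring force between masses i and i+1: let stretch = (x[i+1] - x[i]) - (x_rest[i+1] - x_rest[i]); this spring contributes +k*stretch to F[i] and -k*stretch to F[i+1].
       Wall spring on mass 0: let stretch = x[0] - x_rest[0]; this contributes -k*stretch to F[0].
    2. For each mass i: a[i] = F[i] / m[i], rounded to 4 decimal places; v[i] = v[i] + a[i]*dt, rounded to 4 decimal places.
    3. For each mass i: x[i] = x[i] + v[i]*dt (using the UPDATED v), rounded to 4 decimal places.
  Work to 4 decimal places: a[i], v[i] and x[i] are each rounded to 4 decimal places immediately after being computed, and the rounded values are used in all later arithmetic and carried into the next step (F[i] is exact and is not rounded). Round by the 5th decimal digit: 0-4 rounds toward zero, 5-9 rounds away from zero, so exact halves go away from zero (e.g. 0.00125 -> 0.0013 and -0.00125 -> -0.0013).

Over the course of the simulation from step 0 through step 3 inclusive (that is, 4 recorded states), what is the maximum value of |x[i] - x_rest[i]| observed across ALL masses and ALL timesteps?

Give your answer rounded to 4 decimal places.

Answer: 2.5000

Derivation:
Step 0: x=[4.0000 11.0000 15.0000] v=[0.0000 -1.0000 0.0000]
Step 1: x=[7.0000 9.0000 16.0000] v=[6.0000 -4.0000 2.0000]
Step 2: x=[5.0000 9.5000 15.0000] v=[-4.0000 1.0000 -2.0000]
Step 3: x=[2.5000 10.5000 13.5000] v=[-5.0000 2.0000 -3.0000]
Max displacement = 2.5000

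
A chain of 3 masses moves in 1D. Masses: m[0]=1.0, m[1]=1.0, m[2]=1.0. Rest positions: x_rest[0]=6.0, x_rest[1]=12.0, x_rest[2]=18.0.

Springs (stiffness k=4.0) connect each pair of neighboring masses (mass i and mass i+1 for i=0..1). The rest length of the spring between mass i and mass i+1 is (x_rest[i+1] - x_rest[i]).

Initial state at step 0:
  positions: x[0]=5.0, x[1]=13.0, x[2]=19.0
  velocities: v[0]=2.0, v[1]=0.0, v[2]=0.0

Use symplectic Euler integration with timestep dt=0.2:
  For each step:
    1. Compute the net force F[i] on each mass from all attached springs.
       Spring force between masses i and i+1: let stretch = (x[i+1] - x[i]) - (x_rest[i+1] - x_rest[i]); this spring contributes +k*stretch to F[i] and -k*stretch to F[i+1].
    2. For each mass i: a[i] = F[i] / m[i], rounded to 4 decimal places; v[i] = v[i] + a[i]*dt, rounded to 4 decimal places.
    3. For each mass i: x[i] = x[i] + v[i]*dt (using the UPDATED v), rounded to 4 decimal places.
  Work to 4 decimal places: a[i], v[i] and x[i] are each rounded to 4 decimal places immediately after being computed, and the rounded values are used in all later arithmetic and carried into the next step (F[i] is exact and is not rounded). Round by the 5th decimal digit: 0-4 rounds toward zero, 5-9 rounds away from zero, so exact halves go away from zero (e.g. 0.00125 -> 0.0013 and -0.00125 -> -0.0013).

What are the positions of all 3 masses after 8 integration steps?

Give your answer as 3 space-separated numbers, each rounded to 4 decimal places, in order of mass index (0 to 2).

Step 0: x=[5.0000 13.0000 19.0000] v=[2.0000 0.0000 0.0000]
Step 1: x=[5.7200 12.6800 19.0000] v=[3.6000 -1.6000 0.0000]
Step 2: x=[6.5936 12.2576 18.9488] v=[4.3680 -2.1120 -0.2560]
Step 3: x=[7.4134 11.9996 18.7870] v=[4.0992 -1.2902 -0.8090]
Step 4: x=[8.0070 12.0938 18.4992] v=[2.9682 0.4708 -1.4389]
Step 5: x=[8.2945 12.5589 18.1466] v=[1.4376 2.3257 -1.7632]
Step 6: x=[8.3043 13.2358 17.8599] v=[0.0491 3.3843 -1.4334]
Step 7: x=[8.1432 13.8635 17.7934] v=[-0.8057 3.1384 -0.3327]
Step 8: x=[7.9373 14.2047 18.0581] v=[-1.0295 1.7061 1.3234]

Answer: 7.9373 14.2047 18.0581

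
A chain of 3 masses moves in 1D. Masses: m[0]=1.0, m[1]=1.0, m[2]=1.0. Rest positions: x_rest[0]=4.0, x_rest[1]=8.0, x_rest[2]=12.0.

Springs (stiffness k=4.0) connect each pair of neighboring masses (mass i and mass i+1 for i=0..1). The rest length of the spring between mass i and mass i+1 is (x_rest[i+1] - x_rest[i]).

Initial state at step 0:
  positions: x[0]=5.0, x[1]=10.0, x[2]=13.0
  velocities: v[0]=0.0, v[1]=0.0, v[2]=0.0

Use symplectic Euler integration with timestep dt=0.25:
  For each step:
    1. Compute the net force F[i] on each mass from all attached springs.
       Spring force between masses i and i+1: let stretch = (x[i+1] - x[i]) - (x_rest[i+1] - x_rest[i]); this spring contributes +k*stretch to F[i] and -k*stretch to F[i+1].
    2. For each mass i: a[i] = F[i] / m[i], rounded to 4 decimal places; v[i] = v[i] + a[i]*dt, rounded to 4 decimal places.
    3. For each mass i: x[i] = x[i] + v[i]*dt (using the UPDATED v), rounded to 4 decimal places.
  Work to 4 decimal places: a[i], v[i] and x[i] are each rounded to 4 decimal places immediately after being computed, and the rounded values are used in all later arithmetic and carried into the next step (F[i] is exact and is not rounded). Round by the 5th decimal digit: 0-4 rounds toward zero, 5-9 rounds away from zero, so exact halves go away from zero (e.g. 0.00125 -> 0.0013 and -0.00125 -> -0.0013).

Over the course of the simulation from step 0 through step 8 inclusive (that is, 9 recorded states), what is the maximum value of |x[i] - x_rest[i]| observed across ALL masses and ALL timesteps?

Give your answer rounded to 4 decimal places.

Step 0: x=[5.0000 10.0000 13.0000] v=[0.0000 0.0000 0.0000]
Step 1: x=[5.2500 9.5000 13.2500] v=[1.0000 -2.0000 1.0000]
Step 2: x=[5.5625 8.8750 13.5625] v=[1.2500 -2.5000 1.2500]
Step 3: x=[5.7031 8.5938 13.7031] v=[0.5625 -1.1250 0.5625]
Step 4: x=[5.5664 8.8672 13.5664] v=[-0.5468 1.0936 -0.5468]
Step 5: x=[5.2549 9.4902 13.2549] v=[-1.2460 2.4920 -1.2460]
Step 6: x=[5.0022 9.9956 13.0022] v=[-1.0107 2.0214 -1.0107]
Step 7: x=[4.9979 10.0043 12.9979] v=[-0.0173 0.0346 -0.0173]
Step 8: x=[5.2452 9.5098 13.2452] v=[0.9891 -1.9782 0.9891]
Max displacement = 2.0043

Answer: 2.0043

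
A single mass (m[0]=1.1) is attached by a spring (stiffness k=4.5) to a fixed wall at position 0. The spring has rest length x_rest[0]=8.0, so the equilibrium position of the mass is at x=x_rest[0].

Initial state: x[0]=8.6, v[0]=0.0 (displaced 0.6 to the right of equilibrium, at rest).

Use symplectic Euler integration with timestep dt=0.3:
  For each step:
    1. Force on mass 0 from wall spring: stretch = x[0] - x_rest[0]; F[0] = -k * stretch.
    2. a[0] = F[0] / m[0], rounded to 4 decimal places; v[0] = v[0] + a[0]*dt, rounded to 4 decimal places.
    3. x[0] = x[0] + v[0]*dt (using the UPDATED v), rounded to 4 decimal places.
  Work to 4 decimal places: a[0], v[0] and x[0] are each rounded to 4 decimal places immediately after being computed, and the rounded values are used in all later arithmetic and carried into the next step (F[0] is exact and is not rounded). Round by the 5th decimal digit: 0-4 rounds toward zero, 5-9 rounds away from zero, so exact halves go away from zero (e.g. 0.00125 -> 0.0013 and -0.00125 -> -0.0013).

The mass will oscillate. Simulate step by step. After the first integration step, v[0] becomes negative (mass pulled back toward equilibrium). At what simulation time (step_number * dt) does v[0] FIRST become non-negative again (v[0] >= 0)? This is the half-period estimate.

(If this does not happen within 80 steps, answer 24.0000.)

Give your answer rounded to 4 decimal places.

Answer: 1.8000

Derivation:
Step 0: x=[8.6000] v=[0.0000]
Step 1: x=[8.3791] v=[-0.7364]
Step 2: x=[8.0186] v=[-1.2017]
Step 3: x=[7.6513] v=[-1.2245]
Step 4: x=[7.4123] v=[-0.7966]
Step 5: x=[7.3897] v=[-0.0753]
Step 6: x=[7.5918] v=[0.6737]
First v>=0 after going negative at step 6, time=1.8000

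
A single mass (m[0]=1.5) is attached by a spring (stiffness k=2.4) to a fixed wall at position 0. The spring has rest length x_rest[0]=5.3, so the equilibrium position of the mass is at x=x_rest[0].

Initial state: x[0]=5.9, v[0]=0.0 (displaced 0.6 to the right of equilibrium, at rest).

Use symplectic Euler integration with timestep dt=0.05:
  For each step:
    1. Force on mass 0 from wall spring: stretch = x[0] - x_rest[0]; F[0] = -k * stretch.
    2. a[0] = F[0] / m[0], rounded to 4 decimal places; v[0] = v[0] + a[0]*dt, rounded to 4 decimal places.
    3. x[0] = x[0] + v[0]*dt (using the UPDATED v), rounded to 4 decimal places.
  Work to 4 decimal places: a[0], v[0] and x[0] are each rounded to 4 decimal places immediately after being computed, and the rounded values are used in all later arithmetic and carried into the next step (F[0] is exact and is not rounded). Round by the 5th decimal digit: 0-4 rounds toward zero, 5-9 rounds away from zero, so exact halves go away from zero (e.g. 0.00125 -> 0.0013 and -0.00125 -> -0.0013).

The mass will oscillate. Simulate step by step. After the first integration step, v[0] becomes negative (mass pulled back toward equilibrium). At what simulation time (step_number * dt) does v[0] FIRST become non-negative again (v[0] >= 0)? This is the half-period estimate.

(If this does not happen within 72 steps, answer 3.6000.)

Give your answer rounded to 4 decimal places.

Step 0: x=[5.9000] v=[0.0000]
Step 1: x=[5.8976] v=[-0.0480]
Step 2: x=[5.8928] v=[-0.0958]
Step 3: x=[5.8856] v=[-0.1432]
Step 4: x=[5.8761] v=[-0.1901]
Step 5: x=[5.8643] v=[-0.2362]
Step 6: x=[5.8502] v=[-0.2813]
Step 7: x=[5.8339] v=[-0.3253]
Step 8: x=[5.8155] v=[-0.3680]
Step 9: x=[5.7950] v=[-0.4092]
Step 10: x=[5.7726] v=[-0.4488]
Step 11: x=[5.7483] v=[-0.4866]
Step 12: x=[5.7222] v=[-0.5225]
Step 13: x=[5.6944] v=[-0.5563]
Step 14: x=[5.6650] v=[-0.5879]
Step 15: x=[5.6341] v=[-0.6171]
Step 16: x=[5.6019] v=[-0.6438]
Step 17: x=[5.5685] v=[-0.6680]
Step 18: x=[5.5340] v=[-0.6895]
Step 19: x=[5.4986] v=[-0.7082]
Step 20: x=[5.4624] v=[-0.7241]
Step 21: x=[5.4255] v=[-0.7371]
Step 22: x=[5.3881] v=[-0.7471]
Step 23: x=[5.3504] v=[-0.7542]
Step 24: x=[5.3125] v=[-0.7582]
Step 25: x=[5.2745] v=[-0.7592]
Step 26: x=[5.2366] v=[-0.7572]
Step 27: x=[5.1990] v=[-0.7521]
Step 28: x=[5.1618] v=[-0.7440]
Step 29: x=[5.1252] v=[-0.7329]
Step 30: x=[5.0893] v=[-0.7189]
Step 31: x=[5.0542] v=[-0.7020]
Step 32: x=[5.0201] v=[-0.6823]
Step 33: x=[4.9871] v=[-0.6599]
Step 34: x=[4.9554] v=[-0.6349]
Step 35: x=[4.9250] v=[-0.6073]
Step 36: x=[4.8961] v=[-0.5773]
Step 37: x=[4.8689] v=[-0.5450]
Step 38: x=[4.8434] v=[-0.5105]
Step 39: x=[4.8197] v=[-0.4740]
Step 40: x=[4.7979] v=[-0.4356]
Step 41: x=[4.7781] v=[-0.3954]
Step 42: x=[4.7604] v=[-0.3537]
Step 43: x=[4.7449] v=[-0.3105]
Step 44: x=[4.7316] v=[-0.2661]
Step 45: x=[4.7206] v=[-0.2206]
Step 46: x=[4.7119] v=[-0.1743]
Step 47: x=[4.7055] v=[-0.1273]
Step 48: x=[4.7015] v=[-0.0797]
Step 49: x=[4.6999] v=[-0.0318]
Step 50: x=[4.7007] v=[0.0162]
First v>=0 after going negative at step 50, time=2.5000

Answer: 2.5000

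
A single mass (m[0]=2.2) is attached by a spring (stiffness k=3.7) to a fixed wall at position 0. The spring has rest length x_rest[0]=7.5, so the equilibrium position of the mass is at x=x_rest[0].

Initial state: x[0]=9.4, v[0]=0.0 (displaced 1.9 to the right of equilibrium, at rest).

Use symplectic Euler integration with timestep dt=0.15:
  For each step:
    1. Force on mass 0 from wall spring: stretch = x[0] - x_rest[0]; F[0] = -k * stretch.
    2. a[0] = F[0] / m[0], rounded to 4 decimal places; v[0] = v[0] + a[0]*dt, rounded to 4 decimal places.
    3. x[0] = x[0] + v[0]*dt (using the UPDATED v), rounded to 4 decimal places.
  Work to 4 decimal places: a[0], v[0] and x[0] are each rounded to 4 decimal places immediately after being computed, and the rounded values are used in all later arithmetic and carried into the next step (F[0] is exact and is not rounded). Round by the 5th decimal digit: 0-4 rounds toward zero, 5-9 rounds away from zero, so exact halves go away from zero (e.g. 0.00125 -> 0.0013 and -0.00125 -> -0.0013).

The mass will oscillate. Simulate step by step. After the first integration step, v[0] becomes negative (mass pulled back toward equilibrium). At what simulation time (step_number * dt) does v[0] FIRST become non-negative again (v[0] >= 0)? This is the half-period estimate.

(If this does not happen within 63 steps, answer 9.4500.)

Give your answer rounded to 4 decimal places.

Step 0: x=[9.4000] v=[0.0000]
Step 1: x=[9.3281] v=[-0.4793]
Step 2: x=[9.1870] v=[-0.9405]
Step 3: x=[8.9821] v=[-1.3661]
Step 4: x=[8.7211] v=[-1.7400]
Step 5: x=[8.4139] v=[-2.0481]
Step 6: x=[8.0721] v=[-2.2787]
Step 7: x=[7.7087] v=[-2.4230]
Step 8: x=[7.3373] v=[-2.4757]
Step 9: x=[6.9721] v=[-2.4347]
Step 10: x=[6.6269] v=[-2.3015]
Step 11: x=[6.3147] v=[-2.0812]
Step 12: x=[6.0474] v=[-1.7822]
Step 13: x=[5.8350] v=[-1.4158]
Step 14: x=[5.6856] v=[-0.9958]
Step 15: x=[5.6049] v=[-0.5381]
Step 16: x=[5.5959] v=[-0.0600]
Step 17: x=[5.6590] v=[0.4204]
First v>=0 after going negative at step 17, time=2.5500

Answer: 2.5500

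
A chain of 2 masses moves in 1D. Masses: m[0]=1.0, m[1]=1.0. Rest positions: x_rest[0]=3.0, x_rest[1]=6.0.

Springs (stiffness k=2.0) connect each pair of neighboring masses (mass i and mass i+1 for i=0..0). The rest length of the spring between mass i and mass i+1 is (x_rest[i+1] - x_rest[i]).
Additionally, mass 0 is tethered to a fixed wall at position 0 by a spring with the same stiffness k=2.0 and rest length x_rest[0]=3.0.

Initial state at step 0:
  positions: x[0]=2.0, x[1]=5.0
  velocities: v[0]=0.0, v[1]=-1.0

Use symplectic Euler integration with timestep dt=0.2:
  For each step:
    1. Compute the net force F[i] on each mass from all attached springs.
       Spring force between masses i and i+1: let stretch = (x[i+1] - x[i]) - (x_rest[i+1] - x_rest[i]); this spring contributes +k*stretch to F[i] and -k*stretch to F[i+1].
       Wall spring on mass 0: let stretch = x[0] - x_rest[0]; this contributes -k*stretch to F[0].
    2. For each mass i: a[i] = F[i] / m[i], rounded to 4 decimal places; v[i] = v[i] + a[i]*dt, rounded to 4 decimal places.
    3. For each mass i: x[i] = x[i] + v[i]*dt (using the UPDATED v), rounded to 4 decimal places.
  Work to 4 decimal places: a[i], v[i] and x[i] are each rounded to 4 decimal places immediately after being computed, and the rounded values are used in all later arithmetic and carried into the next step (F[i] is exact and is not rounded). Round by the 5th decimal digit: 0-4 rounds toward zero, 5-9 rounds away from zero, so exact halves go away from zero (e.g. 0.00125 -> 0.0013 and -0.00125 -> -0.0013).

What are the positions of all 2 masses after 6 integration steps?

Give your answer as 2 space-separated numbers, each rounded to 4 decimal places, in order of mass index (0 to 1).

Step 0: x=[2.0000 5.0000] v=[0.0000 -1.0000]
Step 1: x=[2.0800 4.8000] v=[0.4000 -1.0000]
Step 2: x=[2.2112 4.6224] v=[0.6560 -0.8880]
Step 3: x=[2.3584 4.4919] v=[0.7360 -0.6525]
Step 4: x=[2.4876 4.4307] v=[0.6460 -0.3059]
Step 5: x=[2.5732 4.4541] v=[0.4282 0.1169]
Step 6: x=[2.6035 4.5670] v=[0.1513 0.5645]

Answer: 2.6035 4.5670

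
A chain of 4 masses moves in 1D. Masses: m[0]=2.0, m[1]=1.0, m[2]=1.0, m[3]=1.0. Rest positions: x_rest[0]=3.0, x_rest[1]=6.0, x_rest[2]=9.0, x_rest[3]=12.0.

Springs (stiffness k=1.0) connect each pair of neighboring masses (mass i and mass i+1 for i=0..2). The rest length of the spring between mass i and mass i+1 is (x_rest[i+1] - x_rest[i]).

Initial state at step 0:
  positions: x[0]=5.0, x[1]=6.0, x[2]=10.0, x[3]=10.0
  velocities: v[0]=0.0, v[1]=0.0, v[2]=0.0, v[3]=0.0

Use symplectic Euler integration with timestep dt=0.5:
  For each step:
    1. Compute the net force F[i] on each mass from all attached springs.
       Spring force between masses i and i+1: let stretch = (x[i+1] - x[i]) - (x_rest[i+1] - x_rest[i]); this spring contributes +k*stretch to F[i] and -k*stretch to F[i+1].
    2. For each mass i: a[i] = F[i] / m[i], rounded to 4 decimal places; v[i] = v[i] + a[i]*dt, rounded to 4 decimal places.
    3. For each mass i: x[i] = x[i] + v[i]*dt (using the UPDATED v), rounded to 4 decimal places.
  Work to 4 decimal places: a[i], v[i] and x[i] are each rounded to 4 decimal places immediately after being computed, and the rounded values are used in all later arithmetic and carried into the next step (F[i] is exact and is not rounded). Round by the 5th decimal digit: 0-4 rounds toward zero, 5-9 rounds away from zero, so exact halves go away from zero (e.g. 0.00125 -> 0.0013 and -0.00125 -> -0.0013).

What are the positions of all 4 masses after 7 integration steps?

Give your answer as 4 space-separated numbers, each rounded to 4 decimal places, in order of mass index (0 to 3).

Answer: 2.6557 5.7128 11.4552 13.5218

Derivation:
Step 0: x=[5.0000 6.0000 10.0000 10.0000] v=[0.0000 0.0000 0.0000 0.0000]
Step 1: x=[4.7500 6.7500 9.0000 10.7500] v=[-0.5000 1.5000 -2.0000 1.5000]
Step 2: x=[4.3750 7.5625 7.8750 11.8125] v=[-0.7500 1.6250 -2.2500 2.1250]
Step 3: x=[4.0235 7.6563 7.6563 12.6407] v=[-0.7031 0.1875 -0.4375 1.6563]
Step 4: x=[3.7511 6.8419 8.6837 12.9728] v=[-0.5449 -1.6289 2.0547 0.6641]
Step 5: x=[3.4900 5.7152 10.3229 12.9826] v=[-0.5222 -2.2534 3.2784 0.0196]
Step 6: x=[3.1321 5.1841 11.4751 13.0775] v=[-0.7159 -1.0622 2.3044 0.1898]
Step 7: x=[2.6557 5.7128 11.4552 13.5218] v=[-0.9529 1.0573 -0.0399 0.8886]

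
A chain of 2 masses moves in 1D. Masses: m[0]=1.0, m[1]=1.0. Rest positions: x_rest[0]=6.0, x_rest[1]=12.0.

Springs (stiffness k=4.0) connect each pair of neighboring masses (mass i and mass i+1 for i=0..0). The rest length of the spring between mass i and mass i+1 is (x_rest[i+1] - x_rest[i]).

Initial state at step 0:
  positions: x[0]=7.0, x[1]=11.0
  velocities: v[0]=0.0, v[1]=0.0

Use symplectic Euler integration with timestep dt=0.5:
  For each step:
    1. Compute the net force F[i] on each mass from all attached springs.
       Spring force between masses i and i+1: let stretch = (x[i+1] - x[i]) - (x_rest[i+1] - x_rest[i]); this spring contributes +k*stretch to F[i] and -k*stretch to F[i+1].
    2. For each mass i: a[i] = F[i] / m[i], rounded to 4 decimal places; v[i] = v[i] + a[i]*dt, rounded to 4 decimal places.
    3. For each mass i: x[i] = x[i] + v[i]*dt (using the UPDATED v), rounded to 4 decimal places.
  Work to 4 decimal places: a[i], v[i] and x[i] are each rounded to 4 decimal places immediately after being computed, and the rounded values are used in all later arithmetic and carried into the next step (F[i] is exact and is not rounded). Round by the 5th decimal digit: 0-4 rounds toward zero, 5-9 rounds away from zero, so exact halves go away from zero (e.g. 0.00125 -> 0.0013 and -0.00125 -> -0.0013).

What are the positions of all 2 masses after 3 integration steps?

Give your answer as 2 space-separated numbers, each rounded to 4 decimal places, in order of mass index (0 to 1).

Step 0: x=[7.0000 11.0000] v=[0.0000 0.0000]
Step 1: x=[5.0000 13.0000] v=[-4.0000 4.0000]
Step 2: x=[5.0000 13.0000] v=[0.0000 0.0000]
Step 3: x=[7.0000 11.0000] v=[4.0000 -4.0000]

Answer: 7.0000 11.0000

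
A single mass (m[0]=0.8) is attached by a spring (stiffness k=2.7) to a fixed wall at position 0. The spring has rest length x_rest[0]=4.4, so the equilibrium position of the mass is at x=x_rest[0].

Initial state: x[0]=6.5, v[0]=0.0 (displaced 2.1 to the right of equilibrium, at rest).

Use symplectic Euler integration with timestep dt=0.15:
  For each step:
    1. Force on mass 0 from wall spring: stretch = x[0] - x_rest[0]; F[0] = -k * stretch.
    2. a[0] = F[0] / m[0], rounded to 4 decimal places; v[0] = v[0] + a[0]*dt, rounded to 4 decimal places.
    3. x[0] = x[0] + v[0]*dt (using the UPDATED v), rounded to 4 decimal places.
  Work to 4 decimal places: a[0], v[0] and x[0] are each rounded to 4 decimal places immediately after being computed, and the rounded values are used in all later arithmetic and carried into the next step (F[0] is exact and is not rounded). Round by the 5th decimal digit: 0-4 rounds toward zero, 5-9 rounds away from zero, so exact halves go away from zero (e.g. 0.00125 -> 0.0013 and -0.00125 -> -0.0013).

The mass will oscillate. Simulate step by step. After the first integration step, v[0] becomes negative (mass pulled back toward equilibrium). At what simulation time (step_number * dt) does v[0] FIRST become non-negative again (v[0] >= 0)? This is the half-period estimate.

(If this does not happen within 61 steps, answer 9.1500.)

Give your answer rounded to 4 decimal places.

Step 0: x=[6.5000] v=[0.0000]
Step 1: x=[6.3405] v=[-1.0631]
Step 2: x=[6.0337] v=[-2.0455]
Step 3: x=[5.6028] v=[-2.8726]
Step 4: x=[5.0806] v=[-3.4815]
Step 5: x=[4.5067] v=[-3.8261]
Step 6: x=[3.9247] v=[-3.8801]
Step 7: x=[3.3788] v=[-3.6395]
Step 8: x=[2.9104] v=[-3.1225]
Step 9: x=[2.5551] v=[-2.3684]
Step 10: x=[2.3399] v=[-1.4344]
Step 11: x=[2.2812] v=[-0.3915]
Step 12: x=[2.3834] v=[0.6812]
First v>=0 after going negative at step 12, time=1.8000

Answer: 1.8000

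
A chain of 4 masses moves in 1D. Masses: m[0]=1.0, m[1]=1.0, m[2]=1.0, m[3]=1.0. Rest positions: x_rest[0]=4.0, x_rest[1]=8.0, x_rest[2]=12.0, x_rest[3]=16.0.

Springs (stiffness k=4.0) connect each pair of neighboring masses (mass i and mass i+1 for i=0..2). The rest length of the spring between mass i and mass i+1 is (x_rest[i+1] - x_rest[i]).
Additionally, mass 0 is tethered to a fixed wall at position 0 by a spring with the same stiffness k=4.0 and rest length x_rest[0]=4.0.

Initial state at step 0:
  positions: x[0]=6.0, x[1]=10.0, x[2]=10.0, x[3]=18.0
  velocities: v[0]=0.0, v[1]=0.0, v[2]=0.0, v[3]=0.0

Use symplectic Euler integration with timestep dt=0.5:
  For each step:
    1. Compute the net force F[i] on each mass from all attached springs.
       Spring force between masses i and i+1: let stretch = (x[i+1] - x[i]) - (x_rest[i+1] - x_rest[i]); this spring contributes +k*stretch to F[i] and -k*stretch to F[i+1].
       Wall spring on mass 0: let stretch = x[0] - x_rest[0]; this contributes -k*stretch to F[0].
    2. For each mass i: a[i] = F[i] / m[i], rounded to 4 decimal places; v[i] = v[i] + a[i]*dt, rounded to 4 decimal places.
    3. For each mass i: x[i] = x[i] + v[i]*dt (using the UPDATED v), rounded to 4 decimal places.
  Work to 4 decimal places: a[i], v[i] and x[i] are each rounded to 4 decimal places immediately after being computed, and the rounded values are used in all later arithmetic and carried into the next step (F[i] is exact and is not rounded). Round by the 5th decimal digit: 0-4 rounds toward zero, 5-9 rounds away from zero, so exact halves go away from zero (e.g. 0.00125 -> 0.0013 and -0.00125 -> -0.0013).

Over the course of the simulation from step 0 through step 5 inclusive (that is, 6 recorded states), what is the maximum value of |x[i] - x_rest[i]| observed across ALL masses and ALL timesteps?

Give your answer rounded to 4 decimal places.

Answer: 6.0000

Derivation:
Step 0: x=[6.0000 10.0000 10.0000 18.0000] v=[0.0000 0.0000 0.0000 0.0000]
Step 1: x=[4.0000 6.0000 18.0000 14.0000] v=[-4.0000 -8.0000 16.0000 -8.0000]
Step 2: x=[0.0000 12.0000 10.0000 18.0000] v=[-8.0000 12.0000 -16.0000 8.0000]
Step 3: x=[8.0000 4.0000 12.0000 18.0000] v=[16.0000 -16.0000 4.0000 0.0000]
Step 4: x=[4.0000 8.0000 12.0000 16.0000] v=[-8.0000 8.0000 0.0000 -4.0000]
Step 5: x=[0.0000 12.0000 12.0000 14.0000] v=[-8.0000 8.0000 0.0000 -4.0000]
Max displacement = 6.0000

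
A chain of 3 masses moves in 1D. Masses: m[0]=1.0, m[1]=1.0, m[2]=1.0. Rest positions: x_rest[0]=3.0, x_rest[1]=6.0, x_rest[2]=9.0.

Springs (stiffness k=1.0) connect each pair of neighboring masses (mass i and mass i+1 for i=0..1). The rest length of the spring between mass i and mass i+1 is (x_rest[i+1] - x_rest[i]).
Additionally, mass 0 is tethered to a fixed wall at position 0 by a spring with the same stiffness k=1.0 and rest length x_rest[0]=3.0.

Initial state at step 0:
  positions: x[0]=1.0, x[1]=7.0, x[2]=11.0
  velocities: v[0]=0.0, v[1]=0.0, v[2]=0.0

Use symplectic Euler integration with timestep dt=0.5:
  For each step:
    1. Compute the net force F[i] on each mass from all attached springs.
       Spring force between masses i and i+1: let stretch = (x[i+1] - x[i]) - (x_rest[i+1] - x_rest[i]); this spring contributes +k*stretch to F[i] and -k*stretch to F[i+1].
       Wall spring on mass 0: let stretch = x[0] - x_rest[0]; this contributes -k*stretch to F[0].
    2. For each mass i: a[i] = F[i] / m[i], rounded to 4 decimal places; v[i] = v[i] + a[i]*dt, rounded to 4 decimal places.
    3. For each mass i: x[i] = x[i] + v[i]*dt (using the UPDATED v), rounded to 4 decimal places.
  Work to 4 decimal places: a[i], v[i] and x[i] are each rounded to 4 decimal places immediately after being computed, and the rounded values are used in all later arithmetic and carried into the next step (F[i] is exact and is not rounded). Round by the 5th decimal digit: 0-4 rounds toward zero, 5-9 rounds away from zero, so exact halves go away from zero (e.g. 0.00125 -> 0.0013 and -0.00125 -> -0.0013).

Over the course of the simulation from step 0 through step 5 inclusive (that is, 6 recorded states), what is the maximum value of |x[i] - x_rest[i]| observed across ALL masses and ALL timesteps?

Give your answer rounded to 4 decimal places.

Answer: 2.3868

Derivation:
Step 0: x=[1.0000 7.0000 11.0000] v=[0.0000 0.0000 0.0000]
Step 1: x=[2.2500 6.5000 10.7500] v=[2.5000 -1.0000 -0.5000]
Step 2: x=[4.0000 6.0000 10.1875] v=[3.5000 -1.0000 -1.1250]
Step 3: x=[5.2500 6.0469 9.3281] v=[2.5000 0.0938 -1.7188]
Step 4: x=[5.3868 6.7149 8.3984] v=[0.2735 1.3360 -1.8594]
Step 5: x=[4.5089 7.4718 7.7978] v=[-1.7559 1.5137 -1.2012]
Max displacement = 2.3868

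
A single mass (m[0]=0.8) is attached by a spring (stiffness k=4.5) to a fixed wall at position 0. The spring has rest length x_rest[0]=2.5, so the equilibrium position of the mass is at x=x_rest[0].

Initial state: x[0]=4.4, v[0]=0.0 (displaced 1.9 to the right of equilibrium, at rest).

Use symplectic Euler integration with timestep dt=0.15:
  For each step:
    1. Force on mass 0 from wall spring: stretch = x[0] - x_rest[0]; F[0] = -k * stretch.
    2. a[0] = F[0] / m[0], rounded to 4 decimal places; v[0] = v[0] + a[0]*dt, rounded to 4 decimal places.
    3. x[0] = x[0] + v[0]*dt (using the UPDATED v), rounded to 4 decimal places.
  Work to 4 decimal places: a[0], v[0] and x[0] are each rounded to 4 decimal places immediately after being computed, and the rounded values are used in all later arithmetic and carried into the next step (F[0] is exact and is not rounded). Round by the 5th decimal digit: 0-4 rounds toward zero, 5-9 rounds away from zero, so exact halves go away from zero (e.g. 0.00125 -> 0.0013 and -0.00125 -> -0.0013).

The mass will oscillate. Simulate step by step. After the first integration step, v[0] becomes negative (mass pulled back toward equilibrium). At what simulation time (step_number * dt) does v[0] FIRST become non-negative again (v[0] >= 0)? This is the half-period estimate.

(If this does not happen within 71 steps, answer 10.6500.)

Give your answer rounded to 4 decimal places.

Step 0: x=[4.4000] v=[0.0000]
Step 1: x=[4.1595] v=[-1.6031]
Step 2: x=[3.7090] v=[-3.0033]
Step 3: x=[3.1055] v=[-4.0234]
Step 4: x=[2.4254] v=[-4.5343]
Step 5: x=[1.7547] v=[-4.4714]
Step 6: x=[1.1783] v=[-3.8426]
Step 7: x=[0.7692] v=[-2.7274]
Step 8: x=[0.5792] v=[-1.2670]
Step 9: x=[0.6323] v=[0.3537]
First v>=0 after going negative at step 9, time=1.3500

Answer: 1.3500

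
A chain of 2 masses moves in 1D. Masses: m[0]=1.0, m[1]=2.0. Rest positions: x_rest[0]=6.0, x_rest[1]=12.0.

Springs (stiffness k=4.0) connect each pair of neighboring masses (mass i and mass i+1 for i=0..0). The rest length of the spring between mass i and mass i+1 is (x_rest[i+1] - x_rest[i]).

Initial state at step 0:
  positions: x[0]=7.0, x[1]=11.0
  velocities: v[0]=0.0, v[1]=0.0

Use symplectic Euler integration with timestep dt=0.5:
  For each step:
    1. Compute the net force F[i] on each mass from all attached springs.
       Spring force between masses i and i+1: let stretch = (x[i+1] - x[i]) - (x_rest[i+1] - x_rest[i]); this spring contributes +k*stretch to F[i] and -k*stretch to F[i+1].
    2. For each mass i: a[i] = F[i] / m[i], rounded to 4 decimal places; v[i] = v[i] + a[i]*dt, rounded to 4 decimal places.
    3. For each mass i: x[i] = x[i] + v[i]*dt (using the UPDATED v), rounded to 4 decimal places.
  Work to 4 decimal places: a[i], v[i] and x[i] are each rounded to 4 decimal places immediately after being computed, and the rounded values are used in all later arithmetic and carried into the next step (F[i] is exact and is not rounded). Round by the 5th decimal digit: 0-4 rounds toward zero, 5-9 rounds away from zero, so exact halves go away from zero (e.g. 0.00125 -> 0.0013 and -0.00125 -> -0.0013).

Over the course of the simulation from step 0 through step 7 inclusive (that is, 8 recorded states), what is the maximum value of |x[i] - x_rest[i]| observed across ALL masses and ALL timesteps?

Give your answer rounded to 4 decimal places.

Answer: 2.0000

Derivation:
Step 0: x=[7.0000 11.0000] v=[0.0000 0.0000]
Step 1: x=[5.0000 12.0000] v=[-4.0000 2.0000]
Step 2: x=[4.0000 12.5000] v=[-2.0000 1.0000]
Step 3: x=[5.5000 11.7500] v=[3.0000 -1.5000]
Step 4: x=[7.2500 10.8750] v=[3.5000 -1.7500]
Step 5: x=[6.6250 11.1875] v=[-1.2500 0.6250]
Step 6: x=[4.5625 12.2188] v=[-4.1250 2.0625]
Step 7: x=[4.1563 12.4219] v=[-0.8124 0.4062]
Max displacement = 2.0000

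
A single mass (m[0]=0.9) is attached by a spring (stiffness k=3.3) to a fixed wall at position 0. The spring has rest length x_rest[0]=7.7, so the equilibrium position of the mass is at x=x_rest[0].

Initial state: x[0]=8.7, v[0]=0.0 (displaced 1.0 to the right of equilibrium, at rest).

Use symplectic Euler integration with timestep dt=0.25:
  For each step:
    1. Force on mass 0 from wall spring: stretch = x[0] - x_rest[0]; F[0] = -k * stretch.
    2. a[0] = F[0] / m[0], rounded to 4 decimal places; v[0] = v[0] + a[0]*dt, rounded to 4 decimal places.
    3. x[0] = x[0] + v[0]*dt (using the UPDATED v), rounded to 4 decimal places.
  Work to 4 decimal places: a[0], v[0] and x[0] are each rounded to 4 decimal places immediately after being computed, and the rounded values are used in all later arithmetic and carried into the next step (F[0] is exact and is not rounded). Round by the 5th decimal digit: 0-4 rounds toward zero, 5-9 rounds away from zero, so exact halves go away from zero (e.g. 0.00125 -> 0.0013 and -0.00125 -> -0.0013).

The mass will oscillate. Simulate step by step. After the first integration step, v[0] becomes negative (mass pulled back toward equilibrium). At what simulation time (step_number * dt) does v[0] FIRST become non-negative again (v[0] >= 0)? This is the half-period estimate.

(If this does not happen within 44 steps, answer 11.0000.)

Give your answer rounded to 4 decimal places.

Step 0: x=[8.7000] v=[0.0000]
Step 1: x=[8.4708] v=[-0.9167]
Step 2: x=[8.0650] v=[-1.6233]
Step 3: x=[7.5755] v=[-1.9579]
Step 4: x=[7.1146] v=[-1.8438]
Step 5: x=[6.7878] v=[-1.3072]
Step 6: x=[6.6701] v=[-0.4710]
Step 7: x=[6.7884] v=[0.4731]
First v>=0 after going negative at step 7, time=1.7500

Answer: 1.7500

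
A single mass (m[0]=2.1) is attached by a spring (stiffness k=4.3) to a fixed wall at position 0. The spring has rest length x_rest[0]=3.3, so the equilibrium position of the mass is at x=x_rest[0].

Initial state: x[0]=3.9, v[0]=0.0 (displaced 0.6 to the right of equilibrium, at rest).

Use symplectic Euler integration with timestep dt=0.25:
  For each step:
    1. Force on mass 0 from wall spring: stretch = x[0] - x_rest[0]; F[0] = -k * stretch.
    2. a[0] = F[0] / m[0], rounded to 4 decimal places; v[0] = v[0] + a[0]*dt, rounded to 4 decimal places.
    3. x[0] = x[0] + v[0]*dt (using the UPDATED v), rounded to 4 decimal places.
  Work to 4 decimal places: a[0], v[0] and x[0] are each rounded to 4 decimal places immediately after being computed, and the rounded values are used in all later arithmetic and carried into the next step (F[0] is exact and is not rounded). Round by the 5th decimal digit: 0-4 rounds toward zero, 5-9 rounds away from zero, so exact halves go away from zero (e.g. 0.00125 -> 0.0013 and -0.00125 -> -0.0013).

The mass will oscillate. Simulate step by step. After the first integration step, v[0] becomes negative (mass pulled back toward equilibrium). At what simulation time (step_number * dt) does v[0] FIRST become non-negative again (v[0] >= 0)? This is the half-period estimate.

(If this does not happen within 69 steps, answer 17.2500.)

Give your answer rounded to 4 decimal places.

Step 0: x=[3.9000] v=[0.0000]
Step 1: x=[3.8232] v=[-0.3072]
Step 2: x=[3.6795] v=[-0.5750]
Step 3: x=[3.4872] v=[-0.7693]
Step 4: x=[3.2709] v=[-0.8651]
Step 5: x=[3.0584] v=[-0.8502]
Step 6: x=[2.8768] v=[-0.7265]
Step 7: x=[2.7493] v=[-0.5099]
Step 8: x=[2.6923] v=[-0.2280]
Step 9: x=[2.7131] v=[0.0831]
First v>=0 after going negative at step 9, time=2.2500

Answer: 2.2500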